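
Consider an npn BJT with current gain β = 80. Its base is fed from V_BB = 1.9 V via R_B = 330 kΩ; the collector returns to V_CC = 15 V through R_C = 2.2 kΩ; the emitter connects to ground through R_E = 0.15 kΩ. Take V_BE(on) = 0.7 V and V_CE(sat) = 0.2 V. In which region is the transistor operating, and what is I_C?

Assume active. Base-emitter loop: I_B = (V_BB − V_BE)/(R_B + (β+1)R_E) = (1.9 − 0.7)/(330 + 81×0.15) = 0.00351 mA.
I_C = β·I_B = 80×0.00351 = 0.281 mA.
V_CE = V_CC − I_C·R_C − I_E·R_E = 15 − 0.281×2.2 − 0.284×0.15 = 14.3 V > V_CE(sat), so the active-region assumption holds.

active; I_C ≈ 0.28 mA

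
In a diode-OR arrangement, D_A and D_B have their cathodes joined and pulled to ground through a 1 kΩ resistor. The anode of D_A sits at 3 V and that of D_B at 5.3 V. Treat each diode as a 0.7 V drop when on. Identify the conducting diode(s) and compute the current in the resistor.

Assume both conduct. Then node N would need to be at both 3−0.7 = 2.3 V and 5.3−0.7 = 4.6 V, which is impossible.
Assume only D_B conducts: V_N = 5.3 − 0.7 = 4.6 V, so I_R = 4.6/1 = 4.6 mA.
Check D_A: its anode-to-cathode voltage is 3 − 4.6 = -1.6 V < 0.7 V, so it is off. The assumption is consistent.

Only D_B conducts; I_R ≈ 4.6 mA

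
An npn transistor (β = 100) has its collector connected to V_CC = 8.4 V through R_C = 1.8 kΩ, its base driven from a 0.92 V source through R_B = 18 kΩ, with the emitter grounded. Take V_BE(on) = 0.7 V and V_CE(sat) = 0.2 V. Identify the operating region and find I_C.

active; I_C ≈ 1.2 mA

Assume active. Base-emitter loop: I_B = (V_BB − V_BE)/R_B = (0.92 − 0.7)/18 = 0.0122 mA.
I_C = β·I_B = 100×0.0122 = 1.22 mA.
V_CE = V_CC − I_C·R_C = 8.4 − 1.22×1.8 = 6.2 V > V_CE(sat), so the active-region assumption holds.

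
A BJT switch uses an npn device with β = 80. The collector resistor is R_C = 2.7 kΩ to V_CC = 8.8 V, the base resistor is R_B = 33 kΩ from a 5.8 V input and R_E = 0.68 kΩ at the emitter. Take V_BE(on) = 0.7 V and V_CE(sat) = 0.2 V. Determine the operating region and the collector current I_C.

saturation; I_C ≈ 2.5 mA

Assume active: I_B = (5.8 − 0.7)/(33 + 81×0.68) = 0.0579 mA, I_C = β·I_B = 4.63 mA.
Then V_CE = 8.8 − 4.63×2.7 − 4.69×0.68 = -6.9 V < 0.2 V — the active assumption fails.
Re-solve with V_CE = 0.2 V. KCL at the emitter: V_E/R_E = (V_BB−0.7−V_E)/R_B + (V_CC−0.2−V_E)/R_C, giving V_E = 1.78 V.
I_C = (V_CC − 0.2 − V_E)/R_C = (8.6 − 1.78)/2.7 = 2.52 mA.
Check: I_B = (5.1 − 1.78)/33 = 0.1 mA, and β·I_B = 8.04 mA > I_C, confirming saturation.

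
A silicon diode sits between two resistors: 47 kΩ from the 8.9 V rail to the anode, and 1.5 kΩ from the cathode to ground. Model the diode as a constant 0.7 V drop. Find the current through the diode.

I ≈ 0.17 mA

The two resistors are in series with the diode, so KVL gives 8.9 = I·47 + 0.7 + I·1.5.
I = (8.9 − 0.7) / (47 + 1.5) kΩ = 8.2 / 48.5 = 0.169 mA.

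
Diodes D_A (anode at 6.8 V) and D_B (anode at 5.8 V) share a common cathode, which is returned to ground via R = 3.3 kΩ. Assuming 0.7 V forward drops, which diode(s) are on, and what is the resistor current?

Only D_A conducts; I_R ≈ 1.8 mA

Assume both conduct. Then node N would need to be at both 6.8−0.7 = 6.1 V and 5.8−0.7 = 5.1 V, which is impossible.
Assume only D_A conducts: V_N = 6.8 − 0.7 = 6.1 V, so I_R = 6.1/3.3 = 1.85 mA.
Check D_B: its anode-to-cathode voltage is 5.8 − 6.1 = -0.3 V < 0.7 V, so it is off. The assumption is consistent.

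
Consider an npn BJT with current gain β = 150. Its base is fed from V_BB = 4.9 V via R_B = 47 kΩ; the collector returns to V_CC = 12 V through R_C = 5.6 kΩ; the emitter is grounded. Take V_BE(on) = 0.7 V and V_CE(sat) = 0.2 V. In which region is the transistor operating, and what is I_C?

Assume active: I_B = (4.9 − 0.7)/47 = 0.0894 mA, giving I_C = β·I_B = 13.4 mA.
But then V_CE = 12 − 13.4×5.6 = -63.1 V < V_CE(sat) = 0.2 V — impossible in the active region.
So the transistor is saturated. With V_CE = 0.2 V, I_C = (V_CC − 0.2)/R_C = 11.8/5.6 = 2.11 mA.
Check: β·I_B = 13.4 mA > I_C = 2.11 mA, confirming saturation.

saturation; I_C ≈ 2.1 mA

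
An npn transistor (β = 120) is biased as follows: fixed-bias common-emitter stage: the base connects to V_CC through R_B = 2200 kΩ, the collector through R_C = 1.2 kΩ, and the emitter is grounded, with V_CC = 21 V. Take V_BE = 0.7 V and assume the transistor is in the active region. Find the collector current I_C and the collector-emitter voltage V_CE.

I_C ≈ 1.1 mA, V_CE ≈ 20 V

Base loop: V_CC = I_B·R_B + V_BE, so I_B = (21 − 0.7)/2200 kΩ = 0.00923 mA.
In the active region I_C = β·I_B = 120 × 0.00923 = 1.11 mA.
Collector loop: V_CE = V_CC − I_C·R_C = 21 − 1.11×1.2 = 19.7 V.
Since V_CE = 19.7 V > V_CE(sat) ≈ 0.2 V, the transistor is in the active region as assumed.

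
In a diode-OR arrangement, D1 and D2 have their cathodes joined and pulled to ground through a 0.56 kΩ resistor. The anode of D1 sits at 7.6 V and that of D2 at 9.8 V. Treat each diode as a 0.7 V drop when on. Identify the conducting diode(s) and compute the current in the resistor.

Assume both conduct. Then node N would need to be at both 7.6−0.7 = 6.9 V and 9.8−0.7 = 9.1 V, which is impossible.
Assume only D2 conducts: V_N = 9.8 − 0.7 = 9.1 V, so I_R = 9.1/0.56 = 16.2 mA.
Check D1: its anode-to-cathode voltage is 7.6 − 9.1 = -1.5 V < 0.7 V, so it is off. The assumption is consistent.

Only D2 conducts; I_R ≈ 16 mA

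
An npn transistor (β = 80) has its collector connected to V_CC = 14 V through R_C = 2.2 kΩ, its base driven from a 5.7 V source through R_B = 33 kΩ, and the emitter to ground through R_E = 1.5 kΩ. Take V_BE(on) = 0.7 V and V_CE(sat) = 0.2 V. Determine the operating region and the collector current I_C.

active; I_C ≈ 2.6 mA

Assume active. Base-emitter loop: I_B = (V_BB − V_BE)/(R_B + (β+1)R_E) = (5.7 − 0.7)/(33 + 81×1.5) = 0.0324 mA.
I_C = β·I_B = 80×0.0324 = 2.59 mA.
V_CE = V_CC − I_C·R_C − I_E·R_E = 14 − 2.59×2.2 − 2.62×1.5 = 4.37 V > V_CE(sat), so the active-region assumption holds.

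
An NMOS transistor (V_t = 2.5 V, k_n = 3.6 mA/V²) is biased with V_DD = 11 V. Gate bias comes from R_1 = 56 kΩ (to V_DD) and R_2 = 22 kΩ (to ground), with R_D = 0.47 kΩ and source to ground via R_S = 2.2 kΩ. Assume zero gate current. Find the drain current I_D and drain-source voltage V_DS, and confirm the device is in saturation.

I_D ≈ 0.14 mA, V_DS ≈ 11 V

V_G = V_DD·R_2/(R_1+R_2) = 11×22/78 = 3.1 V.
Assume saturation: I_D = (k_n/2)(V_GS − V_t)² with V_GS = V_G − I_D·R_S = 3.1 − 2.2·I_D.
Substituting gives 8.71·I_D² − 5.77·I_D + 0.654 = 0, with roots I_D = 0.145 or 0.518 mA.
The root I_D = 0.518 mA gives V_GS = 1.96 V ≤ V_t, so take I_D = 0.145 mA.
Then V_GS = 2.78 V and V_DS = V_DD − I_D(R_D+R_S) = 11 − 0.145×2.67 = 10.6 V.
Saturation requires V_DS ≥ V_GS − V_t = 0.284 V; 10.6 ≥ 0.284 ✓.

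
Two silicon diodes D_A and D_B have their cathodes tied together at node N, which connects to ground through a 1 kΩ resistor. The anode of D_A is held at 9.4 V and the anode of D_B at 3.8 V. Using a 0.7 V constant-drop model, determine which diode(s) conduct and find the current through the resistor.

Only D_A conducts; I_R ≈ 8.7 mA

Assume both conduct. Then node N would need to be at both 9.4−0.7 = 8.7 V and 3.8−0.7 = 3.1 V, which is impossible.
Assume only D_A conducts: V_N = 9.4 − 0.7 = 8.7 V, so I_R = 8.7/1 = 8.7 mA.
Check D_B: its anode-to-cathode voltage is 3.8 − 8.7 = -4.9 V < 0.7 V, so it is off. The assumption is consistent.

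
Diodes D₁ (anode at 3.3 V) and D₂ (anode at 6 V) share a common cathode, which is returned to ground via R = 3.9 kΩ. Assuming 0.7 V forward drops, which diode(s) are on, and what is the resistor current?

Only D₂ conducts; I_R ≈ 1.4 mA

Assume both conduct. Then node N would need to be at both 3.3−0.7 = 2.6 V and 6−0.7 = 5.3 V, which is impossible.
Assume only D₂ conducts: V_N = 6 − 0.7 = 5.3 V, so I_R = 5.3/3.9 = 1.36 mA.
Check D₁: its anode-to-cathode voltage is 3.3 − 5.3 = -2 V < 0.7 V, so it is off. The assumption is consistent.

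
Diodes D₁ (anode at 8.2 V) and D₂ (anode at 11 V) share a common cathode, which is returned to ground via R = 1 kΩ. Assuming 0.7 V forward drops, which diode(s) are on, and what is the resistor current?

Assume both conduct. Then node N would need to be at both 8.2−0.7 = 7.5 V and 11−0.7 = 10.3 V, which is impossible.
Assume only D₂ conducts: V_N = 11 − 0.7 = 10.3 V, so I_R = 10.3/1 = 10.3 mA.
Check D₁: its anode-to-cathode voltage is 8.2 − 10.3 = -2.1 V < 0.7 V, so it is off. The assumption is consistent.

Only D₂ conducts; I_R ≈ 10 mA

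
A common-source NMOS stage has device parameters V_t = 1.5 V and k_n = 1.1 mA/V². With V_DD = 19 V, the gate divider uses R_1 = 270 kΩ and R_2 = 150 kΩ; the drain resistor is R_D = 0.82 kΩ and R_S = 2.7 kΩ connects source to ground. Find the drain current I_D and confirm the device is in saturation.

V_G = V_DD·R_2/(R_1+R_2) = 19×150/420 = 6.79 V.
Assume saturation: I_D = (k_n/2)(V_GS − V_t)² with V_GS = V_G − I_D·R_S = 6.79 − 2.7·I_D.
Substituting gives 4.01·I_D² − 16.7·I_D + 15.4 = 0, with roots I_D = 1.37 or 2.79 mA.
The root I_D = 2.79 mA gives V_GS = -0.753 V ≤ V_t, so take I_D = 1.37 mA.
Then V_GS = 3.08 V and V_DS = V_DD − I_D(R_D+R_S) = 19 − 1.37×3.52 = 14.2 V.
Saturation requires V_DS ≥ V_GS − V_t = 1.58 V; 14.2 ≥ 1.58 ✓.

I_D ≈ 1.4 mA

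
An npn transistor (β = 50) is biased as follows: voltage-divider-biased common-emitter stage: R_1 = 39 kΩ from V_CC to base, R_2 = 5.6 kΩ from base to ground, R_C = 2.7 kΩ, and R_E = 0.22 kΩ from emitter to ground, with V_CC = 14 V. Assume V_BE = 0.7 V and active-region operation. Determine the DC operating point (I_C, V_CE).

Thevenize the base divider: V_Th = V_CC·R_2/(R_1+R_2) = 14×5.6/44.6 = 1.76 V, R_Th = R_1‖R_2 = 4.9 kΩ.
Base-emitter loop: V_Th = I_B·R_Th + V_BE + (β+1)I_B·R_E, so I_B = (1.76 − 0.7) / (4.9 + 51×0.22) = 0.0656 mA.
I_C = β·I_B = 50×0.0656 = 3.28 mA, and I_E = (β+1)I_B = 3.35 mA.
V_CE = V_CC − I_C·R_C − I_E·R_E = 14 − 3.28×2.7 − 3.35×0.22 = 4.4 V.
V_CE = 4.4 V > 0.2 V confirms active-region operation.

I_C ≈ 3.3 mA, V_CE ≈ 4.4 V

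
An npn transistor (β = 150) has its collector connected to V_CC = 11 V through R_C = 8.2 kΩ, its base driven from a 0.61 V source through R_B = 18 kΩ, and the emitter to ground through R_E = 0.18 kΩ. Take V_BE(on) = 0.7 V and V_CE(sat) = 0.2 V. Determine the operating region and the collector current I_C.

cutoff; I_C ≈ 0

V_BB = 0.61 V ≤ V_BE(on) = 0.7 V, so the base-emitter junction is not forward biased.
The transistor is in cutoff: I_B = I_C = 0.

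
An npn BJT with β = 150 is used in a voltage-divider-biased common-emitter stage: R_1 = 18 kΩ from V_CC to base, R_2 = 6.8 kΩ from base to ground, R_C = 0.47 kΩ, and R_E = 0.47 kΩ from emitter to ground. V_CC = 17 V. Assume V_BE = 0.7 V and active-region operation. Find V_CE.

V_CE ≈ 9.6 V

Thevenize the base divider: V_Th = V_CC·R_2/(R_1+R_2) = 17×6.8/24.8 = 4.66 V, R_Th = R_1‖R_2 = 4.94 kΩ.
Base-emitter loop: V_Th = I_B·R_Th + V_BE + (β+1)I_B·R_E, so I_B = (4.66 − 0.7) / (4.94 + 151×0.47) = 0.0522 mA.
I_C = β·I_B = 150×0.0522 = 7.83 mA, and I_E = (β+1)I_B = 7.88 mA.
V_CE = V_CC − I_C·R_C − I_E·R_E = 17 − 7.83×0.47 − 7.88×0.47 = 9.62 V.
V_CE = 9.62 V > 0.2 V confirms active-region operation.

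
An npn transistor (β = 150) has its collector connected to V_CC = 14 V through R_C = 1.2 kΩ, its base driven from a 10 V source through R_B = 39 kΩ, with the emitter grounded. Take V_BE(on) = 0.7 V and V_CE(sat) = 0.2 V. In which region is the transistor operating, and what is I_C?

saturation; I_C ≈ 12 mA

Assume active: I_B = (10 − 0.7)/39 = 0.238 mA, giving I_C = β·I_B = 35.8 mA.
But then V_CE = 14 − 35.8×1.2 = -28.9 V < V_CE(sat) = 0.2 V — impossible in the active region.
So the transistor is saturated. With V_CE = 0.2 V, I_C = (V_CC − 0.2)/R_C = 13.8/1.2 = 11.5 mA.
Check: β·I_B = 35.8 mA > I_C = 11.5 mA, confirming saturation.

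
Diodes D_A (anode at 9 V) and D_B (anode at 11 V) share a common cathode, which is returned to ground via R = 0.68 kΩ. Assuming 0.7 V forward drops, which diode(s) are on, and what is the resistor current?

Assume both conduct. Then node N would need to be at both 9−0.7 = 8.3 V and 11−0.7 = 10.3 V, which is impossible.
Assume only D_B conducts: V_N = 11 − 0.7 = 10.3 V, so I_R = 10.3/0.68 = 15.1 mA.
Check D_A: its anode-to-cathode voltage is 9 − 10.3 = -1.3 V < 0.7 V, so it is off. The assumption is consistent.

Only D_B conducts; I_R ≈ 15 mA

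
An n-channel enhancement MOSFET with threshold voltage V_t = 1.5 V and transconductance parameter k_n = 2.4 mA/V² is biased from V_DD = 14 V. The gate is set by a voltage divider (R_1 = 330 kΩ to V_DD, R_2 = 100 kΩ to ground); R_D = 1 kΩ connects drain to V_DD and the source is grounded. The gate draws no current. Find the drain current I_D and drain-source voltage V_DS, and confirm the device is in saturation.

I_D ≈ 3.7 mA, V_DS ≈ 10 V

V_G = V_DD·R_2/(R_1+R_2) = 14×100/430 = 3.26 V. With the source grounded, V_GS = V_G = 3.26 V.
Assume saturation: I_D = (k_n/2)(V_GS − V_t)² = (2.4/2)×(3.26 − 1.5)² = 1.2×1.76² = 3.7 mA.
V_DS = V_DD − I_D·R_D = 14 − 3.7×1 = 10.3 V.
Saturation requires V_DS ≥ V_GS − V_t = 1.76 V; 10.3 ≥ 1.76 ✓.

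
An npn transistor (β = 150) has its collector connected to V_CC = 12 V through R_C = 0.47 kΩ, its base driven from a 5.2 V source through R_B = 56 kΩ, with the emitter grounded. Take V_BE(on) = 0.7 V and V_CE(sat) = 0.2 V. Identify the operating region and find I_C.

active; I_C ≈ 12 mA

Assume active. Base-emitter loop: I_B = (V_BB − V_BE)/R_B = (5.2 − 0.7)/56 = 0.0804 mA.
I_C = β·I_B = 150×0.0804 = 12.1 mA.
V_CE = V_CC − I_C·R_C = 12 − 12.1×0.47 = 6.33 V > V_CE(sat), so the active-region assumption holds.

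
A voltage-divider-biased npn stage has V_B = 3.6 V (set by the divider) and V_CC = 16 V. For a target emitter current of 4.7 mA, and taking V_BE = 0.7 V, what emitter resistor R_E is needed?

R_E ≈ 0.62 kΩ

V_E = V_B − V_BE = 3.6 − 0.7 = 2.9 V.
R_E = V_E / I_E = 2.9 / 4.7 = 0.617 kΩ.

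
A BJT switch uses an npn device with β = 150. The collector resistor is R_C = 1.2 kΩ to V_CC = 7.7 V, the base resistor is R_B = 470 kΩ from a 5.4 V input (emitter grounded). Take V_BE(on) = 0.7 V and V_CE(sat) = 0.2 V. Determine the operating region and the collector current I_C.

Assume active. Base-emitter loop: I_B = (V_BB − V_BE)/R_B = (5.4 − 0.7)/470 = 0.01 mA.
I_C = β·I_B = 150×0.01 = 1.5 mA.
V_CE = V_CC − I_C·R_C = 7.7 − 1.5×1.2 = 5.9 V > V_CE(sat), so the active-region assumption holds.

active; I_C ≈ 1.5 mA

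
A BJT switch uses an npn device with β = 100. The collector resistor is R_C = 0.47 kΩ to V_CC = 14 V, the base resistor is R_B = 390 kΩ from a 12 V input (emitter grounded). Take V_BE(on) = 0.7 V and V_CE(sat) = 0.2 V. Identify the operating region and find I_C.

Assume active. Base-emitter loop: I_B = (V_BB − V_BE)/R_B = (12 − 0.7)/390 = 0.029 mA.
I_C = β·I_B = 100×0.029 = 2.9 mA.
V_CE = V_CC − I_C·R_C = 14 − 2.9×0.47 = 12.6 V > V_CE(sat), so the active-region assumption holds.

active; I_C ≈ 2.9 mA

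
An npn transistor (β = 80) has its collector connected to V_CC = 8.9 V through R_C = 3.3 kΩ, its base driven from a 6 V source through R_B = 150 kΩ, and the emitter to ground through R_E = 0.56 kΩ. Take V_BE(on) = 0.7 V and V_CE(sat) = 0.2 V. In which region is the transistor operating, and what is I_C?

Assume active. Base-emitter loop: I_B = (V_BB − V_BE)/(R_B + (β+1)R_E) = (6 − 0.7)/(150 + 81×0.56) = 0.0271 mA.
I_C = β·I_B = 80×0.0271 = 2.17 mA.
V_CE = V_CC − I_C·R_C − I_E·R_E = 8.9 − 2.17×3.3 − 2.2×0.56 = 0.507 V > V_CE(sat), so the active-region assumption holds.

active; I_C ≈ 2.2 mA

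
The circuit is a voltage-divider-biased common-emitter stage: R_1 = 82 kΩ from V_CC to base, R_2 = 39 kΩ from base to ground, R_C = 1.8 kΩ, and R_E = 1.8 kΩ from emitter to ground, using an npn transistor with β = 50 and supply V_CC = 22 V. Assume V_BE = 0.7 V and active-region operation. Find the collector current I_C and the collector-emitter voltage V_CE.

I_C ≈ 2.7 mA, V_CE ≈ 12 V

Thevenize the base divider: V_Th = V_CC·R_2/(R_1+R_2) = 22×39/121 = 7.09 V, R_Th = R_1‖R_2 = 26.4 kΩ.
Base-emitter loop: V_Th = I_B·R_Th + V_BE + (β+1)I_B·R_E, so I_B = (7.09 − 0.7) / (26.4 + 51×1.8) = 0.0541 mA.
I_C = β·I_B = 50×0.0541 = 2.7 mA, and I_E = (β+1)I_B = 2.76 mA.
V_CE = V_CC − I_C·R_C − I_E·R_E = 22 − 2.7×1.8 − 2.76×1.8 = 12.2 V.
V_CE = 12.2 V > 0.2 V confirms active-region operation.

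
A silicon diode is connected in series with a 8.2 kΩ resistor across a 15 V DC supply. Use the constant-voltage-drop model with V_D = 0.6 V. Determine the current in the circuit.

I ≈ 1.8 mA

KVL around the loop: 15 = V_D + I·R = 0.6 + I × 8.2 kΩ.
So I = (15 − 0.6) / 8.2 kΩ = 14.4 / 8.2 = 1.76 mA.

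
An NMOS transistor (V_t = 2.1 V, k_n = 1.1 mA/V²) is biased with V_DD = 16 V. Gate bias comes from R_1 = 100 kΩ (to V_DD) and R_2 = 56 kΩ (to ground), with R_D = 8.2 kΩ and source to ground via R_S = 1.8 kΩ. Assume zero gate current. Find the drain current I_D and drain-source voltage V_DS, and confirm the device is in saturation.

I_D ≈ 1.2 mA, V_DS ≈ 4 V

V_G = V_DD·R_2/(R_1+R_2) = 16×56/156 = 5.74 V.
Assume saturation: I_D = (k_n/2)(V_GS − V_t)² with V_GS = V_G − I_D·R_S = 5.74 − 1.8·I_D.
Substituting gives 1.78·I_D² − 8.21·I_D + 7.3 = 0, with roots I_D = 1.2 or 3.41 mA.
The root I_D = 3.41 mA gives V_GS = -0.389 V ≤ V_t, so take I_D = 1.2 mA.
Then V_GS = 3.58 V and V_DS = V_DD − I_D(R_D+R_S) = 16 − 1.2×10 = 3.97 V.
Saturation requires V_DS ≥ V_GS − V_t = 1.48 V; 3.97 ≥ 1.48 ✓.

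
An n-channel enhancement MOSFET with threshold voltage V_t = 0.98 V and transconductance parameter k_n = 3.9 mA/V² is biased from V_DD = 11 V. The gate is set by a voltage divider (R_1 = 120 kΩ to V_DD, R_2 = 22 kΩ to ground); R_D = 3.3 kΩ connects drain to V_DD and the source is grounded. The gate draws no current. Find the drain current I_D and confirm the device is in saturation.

I_D ≈ 1 mA

V_G = V_DD·R_2/(R_1+R_2) = 11×22/142 = 1.7 V. With the source grounded, V_GS = V_G = 1.7 V.
Assume saturation: I_D = (k_n/2)(V_GS − V_t)² = (3.9/2)×(1.7 − 0.98)² = 1.95×0.724² = 1.02 mA.
V_DS = V_DD − I_D·R_D = 11 − 1.02×3.3 = 7.62 V.
Saturation requires V_DS ≥ V_GS − V_t = 0.724 V; 7.62 ≥ 0.724 ✓.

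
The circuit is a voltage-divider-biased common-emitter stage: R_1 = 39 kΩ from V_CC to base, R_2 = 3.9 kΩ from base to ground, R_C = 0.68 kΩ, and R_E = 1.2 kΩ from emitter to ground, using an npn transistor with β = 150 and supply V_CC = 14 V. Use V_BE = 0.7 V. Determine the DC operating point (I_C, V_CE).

I_C ≈ 0.47 mA, V_CE ≈ 13 V

Thevenize the base divider: V_Th = V_CC·R_2/(R_1+R_2) = 14×3.9/42.9 = 1.27 V, R_Th = R_1‖R_2 = 3.55 kΩ.
Base-emitter loop: V_Th = I_B·R_Th + V_BE + (β+1)I_B·R_E, so I_B = (1.27 − 0.7) / (3.55 + 151×1.2) = 0.0031 mA.
I_C = β·I_B = 150×0.0031 = 0.465 mA, and I_E = (β+1)I_B = 0.468 mA.
V_CE = V_CC − I_C·R_C − I_E·R_E = 14 − 0.465×0.68 − 0.468×1.2 = 13.1 V.
V_CE = 13.1 V > 0.2 V confirms active-region operation.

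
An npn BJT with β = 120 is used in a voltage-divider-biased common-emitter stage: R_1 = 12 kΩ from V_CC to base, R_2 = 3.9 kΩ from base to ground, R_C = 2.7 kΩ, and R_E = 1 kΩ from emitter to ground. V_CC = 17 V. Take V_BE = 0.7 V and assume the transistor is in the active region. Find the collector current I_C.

I_C ≈ 3.4 mA

Thevenize the base divider: V_Th = V_CC·R_2/(R_1+R_2) = 17×3.9/15.9 = 4.17 V, R_Th = R_1‖R_2 = 2.94 kΩ.
Base-emitter loop: V_Th = I_B·R_Th + V_BE + (β+1)I_B·R_E, so I_B = (4.17 − 0.7) / (2.94 + 121×1) = 0.028 mA.
I_C = β·I_B = 120×0.028 = 3.36 mA, and I_E = (β+1)I_B = 3.39 mA.
V_CE = V_CC − I_C·R_C − I_E·R_E = 17 − 3.36×2.7 − 3.39×1 = 4.54 V.
V_CE = 4.54 V > 0.2 V confirms active-region operation.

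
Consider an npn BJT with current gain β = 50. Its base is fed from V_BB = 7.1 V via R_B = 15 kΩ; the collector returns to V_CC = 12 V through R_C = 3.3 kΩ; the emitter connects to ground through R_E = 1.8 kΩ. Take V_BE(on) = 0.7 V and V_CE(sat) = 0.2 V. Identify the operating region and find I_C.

Assume active: I_B = (7.1 − 0.7)/(15 + 51×1.8) = 0.0599 mA, I_C = β·I_B = 3 mA.
Then V_CE = 12 − 3×3.3 − 3.06×1.8 = -3.39 V < 0.2 V — the active assumption fails.
Re-solve with V_CE = 0.2 V. KCL at the emitter: V_E/R_E = (V_BB−0.7−V_E)/R_B + (V_CC−0.2−V_E)/R_C, giving V_E = 4.33 V.
I_C = (V_CC − 0.2 − V_E)/R_C = (11.8 − 4.33)/3.3 = 2.26 mA.
Check: I_B = (6.4 − 4.33)/15 = 0.138 mA, and β·I_B = 6.91 mA > I_C, confirming saturation.

saturation; I_C ≈ 2.3 mA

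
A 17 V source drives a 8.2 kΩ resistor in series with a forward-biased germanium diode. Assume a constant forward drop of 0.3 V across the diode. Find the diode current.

I ≈ 2 mA

KVL around the loop: 17 = V_D + I·R = 0.3 + I × 8.2 kΩ.
So I = (17 − 0.3) / 8.2 kΩ = 16.7 / 8.2 = 2.04 mA.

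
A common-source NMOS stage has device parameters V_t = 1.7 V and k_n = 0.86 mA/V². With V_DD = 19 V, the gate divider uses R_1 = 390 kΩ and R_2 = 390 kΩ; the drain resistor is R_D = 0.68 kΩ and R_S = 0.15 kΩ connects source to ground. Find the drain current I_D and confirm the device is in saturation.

I_D ≈ 14 mA

V_G = V_DD·R_2/(R_1+R_2) = 19×390/780 = 9.5 V.
Assume saturation: I_D = (k_n/2)(V_GS − V_t)² with V_GS = V_G − I_D·R_S = 9.5 − 0.15·I_D.
Substituting gives 0.00967·I_D² − 2.01·I_D + 26.2 = 0, with roots I_D = 14 or 193 mA.
The root I_D = 193 mA gives V_GS = -19.5 V ≤ V_t, so take I_D = 14 mA.
Then V_GS = 7.4 V and V_DS = V_DD − I_D(R_D+R_S) = 19 − 14×0.83 = 7.39 V.
Saturation requires V_DS ≥ V_GS − V_t = 5.7 V; 7.39 ≥ 5.7 ✓.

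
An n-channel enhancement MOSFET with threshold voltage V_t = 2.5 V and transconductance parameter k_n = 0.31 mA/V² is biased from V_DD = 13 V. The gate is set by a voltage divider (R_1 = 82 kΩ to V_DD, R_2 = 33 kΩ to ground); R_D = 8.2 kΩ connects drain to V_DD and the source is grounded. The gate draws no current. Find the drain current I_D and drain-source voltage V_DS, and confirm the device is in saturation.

I_D ≈ 0.23 mA, V_DS ≈ 11 V

V_G = V_DD·R_2/(R_1+R_2) = 13×33/115 = 3.73 V. With the source grounded, V_GS = V_G = 3.73 V.
Assume saturation: I_D = (k_n/2)(V_GS − V_t)² = (0.31/2)×(3.73 − 2.5)² = 0.155×1.23² = 0.235 mA.
V_DS = V_DD − I_D·R_D = 13 − 0.235×8.2 = 11.1 V.
Saturation requires V_DS ≥ V_GS − V_t = 1.23 V; 11.1 ≥ 1.23 ✓.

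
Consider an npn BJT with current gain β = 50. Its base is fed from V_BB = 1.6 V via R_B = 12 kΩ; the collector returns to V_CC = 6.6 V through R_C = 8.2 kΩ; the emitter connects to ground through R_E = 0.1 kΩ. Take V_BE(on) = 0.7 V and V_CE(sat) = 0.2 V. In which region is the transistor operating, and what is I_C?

saturation; I_C ≈ 0.77 mA

Assume active: I_B = (1.6 − 0.7)/(12 + 51×0.1) = 0.0526 mA, I_C = β·I_B = 2.63 mA.
Then V_CE = 6.6 − 2.63×8.2 − 2.68×0.1 = -15.2 V < 0.2 V — the active assumption fails.
Re-solve with V_CE = 0.2 V. KCL at the emitter: V_E/R_E = (V_BB−0.7−V_E)/R_B + (V_CC−0.2−V_E)/R_C, giving V_E = 0.0838 V.
I_C = (V_CC − 0.2 − V_E)/R_C = (6.4 − 0.0838)/8.2 = 0.77 mA.
Check: I_B = (0.9 − 0.0838)/12 = 0.068 mA, and β·I_B = 3.4 mA > I_C, confirming saturation.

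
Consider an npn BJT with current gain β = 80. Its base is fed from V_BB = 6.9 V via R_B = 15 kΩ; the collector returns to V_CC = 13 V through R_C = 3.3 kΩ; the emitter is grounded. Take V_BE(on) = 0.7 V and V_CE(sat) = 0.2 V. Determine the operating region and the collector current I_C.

saturation; I_C ≈ 3.9 mA

Assume active: I_B = (6.9 − 0.7)/15 = 0.413 mA, giving I_C = β·I_B = 33.1 mA.
But then V_CE = 13 − 33.1×3.3 = -96.1 V < V_CE(sat) = 0.2 V — impossible in the active region.
So the transistor is saturated. With V_CE = 0.2 V, I_C = (V_CC − 0.2)/R_C = 12.8/3.3 = 3.88 mA.
Check: β·I_B = 33.1 mA > I_C = 3.88 mA, confirming saturation.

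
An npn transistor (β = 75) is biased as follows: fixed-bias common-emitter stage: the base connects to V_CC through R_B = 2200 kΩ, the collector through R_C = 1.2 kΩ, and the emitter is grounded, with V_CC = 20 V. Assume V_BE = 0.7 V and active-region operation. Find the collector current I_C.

I_C ≈ 0.66 mA

Base loop: V_CC = I_B·R_B + V_BE, so I_B = (20 − 0.7)/2200 kΩ = 0.00877 mA.
In the active region I_C = β·I_B = 75 × 0.00877 = 0.658 mA.
Collector loop: V_CE = V_CC − I_C·R_C = 20 − 0.658×1.2 = 19.2 V.
Since V_CE = 19.2 V > V_CE(sat) ≈ 0.2 V, the transistor is in the active region as assumed.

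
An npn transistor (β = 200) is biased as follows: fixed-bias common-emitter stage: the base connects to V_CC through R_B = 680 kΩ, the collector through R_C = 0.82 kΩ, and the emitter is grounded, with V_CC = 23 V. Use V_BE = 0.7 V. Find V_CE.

Base loop: V_CC = I_B·R_B + V_BE, so I_B = (23 − 0.7)/680 kΩ = 0.0328 mA.
In the active region I_C = β·I_B = 200 × 0.0328 = 6.56 mA.
Collector loop: V_CE = V_CC − I_C·R_C = 23 − 6.56×0.82 = 17.6 V.
Since V_CE = 17.6 V > V_CE(sat) ≈ 0.2 V, the transistor is in the active region as assumed.

V_CE ≈ 18 V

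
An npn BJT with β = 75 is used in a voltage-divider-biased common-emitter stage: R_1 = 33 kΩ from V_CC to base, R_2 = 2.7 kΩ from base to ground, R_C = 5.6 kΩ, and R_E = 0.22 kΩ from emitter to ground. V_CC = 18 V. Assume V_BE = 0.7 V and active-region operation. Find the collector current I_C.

Thevenize the base divider: V_Th = V_CC·R_2/(R_1+R_2) = 18×2.7/35.7 = 1.36 V, R_Th = R_1‖R_2 = 2.5 kΩ.
Base-emitter loop: V_Th = I_B·R_Th + V_BE + (β+1)I_B·R_E, so I_B = (1.36 − 0.7) / (2.5 + 76×0.22) = 0.0344 mA.
I_C = β·I_B = 75×0.0344 = 2.58 mA, and I_E = (β+1)I_B = 2.62 mA.
V_CE = V_CC − I_C·R_C − I_E·R_E = 18 − 2.58×5.6 − 2.62×0.22 = 2.97 V.
V_CE = 2.97 V > 0.2 V confirms active-region operation.

I_C ≈ 2.6 mA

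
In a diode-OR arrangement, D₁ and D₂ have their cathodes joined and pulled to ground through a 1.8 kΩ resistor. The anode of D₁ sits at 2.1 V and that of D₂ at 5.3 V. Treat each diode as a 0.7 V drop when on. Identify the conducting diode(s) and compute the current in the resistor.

Assume both conduct. Then node N would need to be at both 2.1−0.7 = 1.4 V and 5.3−0.7 = 4.6 V, which is impossible.
Assume only D₂ conducts: V_N = 5.3 − 0.7 = 4.6 V, so I_R = 4.6/1.8 = 2.56 mA.
Check D₁: its anode-to-cathode voltage is 2.1 − 4.6 = -2.5 V < 0.7 V, so it is off. The assumption is consistent.

Only D₂ conducts; I_R ≈ 2.6 mA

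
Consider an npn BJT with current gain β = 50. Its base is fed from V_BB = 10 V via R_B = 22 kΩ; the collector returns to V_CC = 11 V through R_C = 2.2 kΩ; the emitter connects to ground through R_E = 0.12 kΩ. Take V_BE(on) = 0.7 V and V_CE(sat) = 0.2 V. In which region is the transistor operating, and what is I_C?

Assume active: I_B = (10 − 0.7)/(22 + 51×0.12) = 0.331 mA, I_C = β·I_B = 16.5 mA.
Then V_CE = 11 − 16.5×2.2 − 16.9×0.12 = -27.4 V < 0.2 V — the active assumption fails.
Re-solve with V_CE = 0.2 V. KCL at the emitter: V_E/R_E = (V_BB−0.7−V_E)/R_B + (V_CC−0.2−V_E)/R_C, giving V_E = 0.604 V.
I_C = (V_CC − 0.2 − V_E)/R_C = (10.8 − 0.604)/2.2 = 4.63 mA.
Check: I_B = (9.3 − 0.604)/22 = 0.395 mA, and β·I_B = 19.8 mA > I_C, confirming saturation.

saturation; I_C ≈ 4.6 mA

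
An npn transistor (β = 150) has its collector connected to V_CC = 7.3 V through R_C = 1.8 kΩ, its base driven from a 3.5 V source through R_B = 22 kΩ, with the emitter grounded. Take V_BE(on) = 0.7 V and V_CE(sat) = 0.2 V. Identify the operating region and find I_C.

saturation; I_C ≈ 3.9 mA

Assume active: I_B = (3.5 − 0.7)/22 = 0.127 mA, giving I_C = β·I_B = 19.1 mA.
But then V_CE = 7.3 − 19.1×1.8 = -27.1 V < V_CE(sat) = 0.2 V — impossible in the active region.
So the transistor is saturated. With V_CE = 0.2 V, I_C = (V_CC − 0.2)/R_C = 7.1/1.8 = 3.94 mA.
Check: β·I_B = 19.1 mA > I_C = 3.94 mA, confirming saturation.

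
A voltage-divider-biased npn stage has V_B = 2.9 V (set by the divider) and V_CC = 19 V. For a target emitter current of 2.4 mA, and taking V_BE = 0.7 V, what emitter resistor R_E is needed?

V_E = V_B − V_BE = 2.9 − 0.7 = 2.2 V.
R_E = V_E / I_E = 2.2 / 2.4 = 0.917 kΩ.

R_E ≈ 0.92 kΩ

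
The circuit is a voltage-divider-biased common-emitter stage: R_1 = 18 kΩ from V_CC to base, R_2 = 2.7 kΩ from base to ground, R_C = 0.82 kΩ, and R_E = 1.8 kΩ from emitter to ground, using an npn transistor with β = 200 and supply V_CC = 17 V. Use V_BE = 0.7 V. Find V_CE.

V_CE ≈ 15 V

Thevenize the base divider: V_Th = V_CC·R_2/(R_1+R_2) = 17×2.7/20.7 = 2.22 V, R_Th = R_1‖R_2 = 2.35 kΩ.
Base-emitter loop: V_Th = I_B·R_Th + V_BE + (β+1)I_B·R_E, so I_B = (2.22 − 0.7) / (2.35 + 201×1.8) = 0.00417 mA.
I_C = β·I_B = 200×0.00417 = 0.833 mA, and I_E = (β+1)I_B = 0.838 mA.
V_CE = V_CC − I_C·R_C − I_E·R_E = 17 − 0.833×0.82 − 0.838×1.8 = 14.8 V.
V_CE = 14.8 V > 0.2 V confirms active-region operation.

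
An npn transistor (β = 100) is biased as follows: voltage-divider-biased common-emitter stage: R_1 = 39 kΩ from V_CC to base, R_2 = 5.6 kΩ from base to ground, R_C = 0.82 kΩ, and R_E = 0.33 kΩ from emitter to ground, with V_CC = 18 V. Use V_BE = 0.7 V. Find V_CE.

V_CE ≈ 13 V

Thevenize the base divider: V_Th = V_CC·R_2/(R_1+R_2) = 18×5.6/44.6 = 2.26 V, R_Th = R_1‖R_2 = 4.9 kΩ.
Base-emitter loop: V_Th = I_B·R_Th + V_BE + (β+1)I_B·R_E, so I_B = (2.26 − 0.7) / (4.9 + 101×0.33) = 0.0408 mA.
I_C = β·I_B = 100×0.0408 = 4.08 mA, and I_E = (β+1)I_B = 4.12 mA.
V_CE = V_CC − I_C·R_C − I_E·R_E = 18 − 4.08×0.82 − 4.12×0.33 = 13.3 V.
V_CE = 13.3 V > 0.2 V confirms active-region operation.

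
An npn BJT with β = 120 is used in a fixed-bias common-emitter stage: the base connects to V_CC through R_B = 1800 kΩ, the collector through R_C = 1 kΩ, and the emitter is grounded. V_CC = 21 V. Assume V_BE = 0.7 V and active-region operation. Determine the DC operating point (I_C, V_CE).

I_C ≈ 1.4 mA, V_CE ≈ 20 V

Base loop: V_CC = I_B·R_B + V_BE, so I_B = (21 − 0.7)/1800 kΩ = 0.0113 mA.
In the active region I_C = β·I_B = 120 × 0.0113 = 1.35 mA.
Collector loop: V_CE = V_CC − I_C·R_C = 21 − 1.35×1 = 19.6 V.
Since V_CE = 19.6 V > V_CE(sat) ≈ 0.2 V, the transistor is in the active region as assumed.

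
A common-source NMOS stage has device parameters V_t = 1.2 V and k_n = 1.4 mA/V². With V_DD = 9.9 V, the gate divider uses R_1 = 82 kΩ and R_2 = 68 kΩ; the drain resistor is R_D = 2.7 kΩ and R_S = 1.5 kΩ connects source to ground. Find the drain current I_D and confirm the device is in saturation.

V_G = V_DD·R_2/(R_1+R_2) = 9.9×68/150 = 4.49 V.
Assume saturation: I_D = (k_n/2)(V_GS − V_t)² with V_GS = V_G − I_D·R_S = 4.49 − 1.5·I_D.
Substituting gives 1.57·I_D² − 7.9·I_D + 7.57 = 0, with roots I_D = 1.29 or 3.73 mA.
The root I_D = 3.73 mA gives V_GS = -1.11 V ≤ V_t, so take I_D = 1.29 mA.
Then V_GS = 2.56 V and V_DS = V_DD − I_D(R_D+R_S) = 9.9 − 1.29×4.2 = 4.49 V.
Saturation requires V_DS ≥ V_GS − V_t = 1.36 V; 4.49 ≥ 1.36 ✓.

I_D ≈ 1.3 mA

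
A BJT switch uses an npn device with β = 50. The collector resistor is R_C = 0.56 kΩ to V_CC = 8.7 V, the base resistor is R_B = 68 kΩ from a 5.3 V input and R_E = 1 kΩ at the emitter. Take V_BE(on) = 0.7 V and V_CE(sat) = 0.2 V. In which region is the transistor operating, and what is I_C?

active; I_C ≈ 1.9 mA

Assume active. Base-emitter loop: I_B = (V_BB − V_BE)/(R_B + (β+1)R_E) = (5.3 − 0.7)/(68 + 51×1) = 0.0387 mA.
I_C = β·I_B = 50×0.0387 = 1.93 mA.
V_CE = V_CC − I_C·R_C − I_E·R_E = 8.7 − 1.93×0.56 − 1.97×1 = 5.65 V > V_CE(sat), so the active-region assumption holds.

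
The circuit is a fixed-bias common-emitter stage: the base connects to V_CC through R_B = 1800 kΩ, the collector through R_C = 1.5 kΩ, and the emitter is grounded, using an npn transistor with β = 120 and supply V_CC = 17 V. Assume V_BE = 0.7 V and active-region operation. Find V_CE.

Base loop: V_CC = I_B·R_B + V_BE, so I_B = (17 − 0.7)/1800 kΩ = 0.00906 mA.
In the active region I_C = β·I_B = 120 × 0.00906 = 1.09 mA.
Collector loop: V_CE = V_CC − I_C·R_C = 17 − 1.09×1.5 = 15.4 V.
Since V_CE = 15.4 V > V_CE(sat) ≈ 0.2 V, the transistor is in the active region as assumed.

V_CE ≈ 15 V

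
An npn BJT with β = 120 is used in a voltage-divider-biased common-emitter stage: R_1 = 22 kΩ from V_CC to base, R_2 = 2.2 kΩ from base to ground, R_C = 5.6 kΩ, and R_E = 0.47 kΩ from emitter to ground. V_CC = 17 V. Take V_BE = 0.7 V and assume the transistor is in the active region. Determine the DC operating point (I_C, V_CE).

Thevenize the base divider: V_Th = V_CC·R_2/(R_1+R_2) = 17×2.2/24.2 = 1.55 V, R_Th = R_1‖R_2 = 2 kΩ.
Base-emitter loop: V_Th = I_B·R_Th + V_BE + (β+1)I_B·R_E, so I_B = (1.55 − 0.7) / (2 + 121×0.47) = 0.0144 mA.
I_C = β·I_B = 120×0.0144 = 1.72 mA, and I_E = (β+1)I_B = 1.74 mA.
V_CE = V_CC − I_C·R_C − I_E·R_E = 17 − 1.72×5.6 − 1.74×0.47 = 6.53 V.
V_CE = 6.53 V > 0.2 V confirms active-region operation.

I_C ≈ 1.7 mA, V_CE ≈ 6.5 V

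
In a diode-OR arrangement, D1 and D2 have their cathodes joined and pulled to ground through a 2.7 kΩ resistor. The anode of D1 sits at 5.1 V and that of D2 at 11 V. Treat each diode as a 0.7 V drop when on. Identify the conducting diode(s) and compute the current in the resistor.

Only D2 conducts; I_R ≈ 3.8 mA

Assume both conduct. Then node N would need to be at both 5.1−0.7 = 4.4 V and 11−0.7 = 10.3 V, which is impossible.
Assume only D2 conducts: V_N = 11 − 0.7 = 10.3 V, so I_R = 10.3/2.7 = 3.81 mA.
Check D1: its anode-to-cathode voltage is 5.1 − 10.3 = -5.2 V < 0.7 V, so it is off. The assumption is consistent.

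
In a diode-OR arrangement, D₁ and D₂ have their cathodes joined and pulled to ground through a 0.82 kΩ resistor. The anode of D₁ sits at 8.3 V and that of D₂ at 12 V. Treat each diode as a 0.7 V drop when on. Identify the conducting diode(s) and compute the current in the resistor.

Only D₂ conducts; I_R ≈ 14 mA

Assume both conduct. Then node N would need to be at both 8.3−0.7 = 7.6 V and 12−0.7 = 11.3 V, which is impossible.
Assume only D₂ conducts: V_N = 12 − 0.7 = 11.3 V, so I_R = 11.3/0.82 = 13.8 mA.
Check D₁: its anode-to-cathode voltage is 8.3 − 11.3 = -3 V < 0.7 V, so it is off. The assumption is consistent.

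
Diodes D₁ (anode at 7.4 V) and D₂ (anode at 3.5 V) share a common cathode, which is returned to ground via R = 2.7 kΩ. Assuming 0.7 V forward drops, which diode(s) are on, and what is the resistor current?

Assume both conduct. Then node N would need to be at both 7.4−0.7 = 6.7 V and 3.5−0.7 = 2.8 V, which is impossible.
Assume only D₁ conducts: V_N = 7.4 − 0.7 = 6.7 V, so I_R = 6.7/2.7 = 2.48 mA.
Check D₂: its anode-to-cathode voltage is 3.5 − 6.7 = -3.2 V < 0.7 V, so it is off. The assumption is consistent.

Only D₁ conducts; I_R ≈ 2.5 mA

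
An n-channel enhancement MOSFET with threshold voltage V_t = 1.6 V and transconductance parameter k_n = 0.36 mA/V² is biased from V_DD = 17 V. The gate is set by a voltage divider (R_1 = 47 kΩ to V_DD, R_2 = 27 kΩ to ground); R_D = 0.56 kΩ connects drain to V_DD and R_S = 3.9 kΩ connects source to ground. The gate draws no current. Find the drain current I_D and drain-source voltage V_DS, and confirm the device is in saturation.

V_G = V_DD·R_2/(R_1+R_2) = 17×27/74 = 6.2 V.
Assume saturation: I_D = (k_n/2)(V_GS − V_t)² with V_GS = V_G − I_D·R_S = 6.2 − 3.9·I_D.
Substituting gives 2.74·I_D² − 7.46·I_D + 3.81 = 0, with roots I_D = 0.681 or 2.04 mA.
The root I_D = 2.04 mA gives V_GS = -1.77 V ≤ V_t, so take I_D = 0.681 mA.
Then V_GS = 3.55 V and V_DS = V_DD − I_D(R_D+R_S) = 17 − 0.681×4.46 = 14 V.
Saturation requires V_DS ≥ V_GS − V_t = 1.95 V; 14 ≥ 1.95 ✓.

I_D ≈ 0.68 mA, V_DS ≈ 14 V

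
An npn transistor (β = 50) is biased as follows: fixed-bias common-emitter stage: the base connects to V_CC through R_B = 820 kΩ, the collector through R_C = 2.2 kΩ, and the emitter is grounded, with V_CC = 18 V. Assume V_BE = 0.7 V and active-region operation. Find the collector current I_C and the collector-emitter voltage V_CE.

I_C ≈ 1.1 mA, V_CE ≈ 16 V

Base loop: V_CC = I_B·R_B + V_BE, so I_B = (18 − 0.7)/820 kΩ = 0.0211 mA.
In the active region I_C = β·I_B = 50 × 0.0211 = 1.05 mA.
Collector loop: V_CE = V_CC − I_C·R_C = 18 − 1.05×2.2 = 15.7 V.
Since V_CE = 15.7 V > V_CE(sat) ≈ 0.2 V, the transistor is in the active region as assumed.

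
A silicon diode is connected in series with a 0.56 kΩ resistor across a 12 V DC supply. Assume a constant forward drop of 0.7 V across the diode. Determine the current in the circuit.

KVL around the loop: 12 = V_D + I·R = 0.7 + I × 0.56 kΩ.
So I = (12 − 0.7) / 0.56 kΩ = 11.3 / 0.56 = 20.2 mA.

I ≈ 20 mA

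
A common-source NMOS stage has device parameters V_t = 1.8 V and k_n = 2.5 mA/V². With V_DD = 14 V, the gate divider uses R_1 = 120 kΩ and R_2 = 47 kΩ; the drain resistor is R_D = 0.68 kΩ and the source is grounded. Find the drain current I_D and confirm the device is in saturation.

V_G = V_DD·R_2/(R_1+R_2) = 14×47/167 = 3.94 V. With the source grounded, V_GS = V_G = 3.94 V.
Assume saturation: I_D = (k_n/2)(V_GS − V_t)² = (2.5/2)×(3.94 − 1.8)² = 1.25×2.14² = 5.73 mA.
V_DS = V_DD − I_D·R_D = 14 − 5.73×0.68 = 10.1 V.
Saturation requires V_DS ≥ V_GS − V_t = 2.14 V; 10.1 ≥ 2.14 ✓.

I_D ≈ 5.7 mA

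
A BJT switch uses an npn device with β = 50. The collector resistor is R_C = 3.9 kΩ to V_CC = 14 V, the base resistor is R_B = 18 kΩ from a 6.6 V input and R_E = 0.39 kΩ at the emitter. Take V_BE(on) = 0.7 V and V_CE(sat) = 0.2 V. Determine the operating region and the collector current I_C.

saturation; I_C ≈ 3.2 mA

Assume active: I_B = (6.6 − 0.7)/(18 + 51×0.39) = 0.156 mA, I_C = β·I_B = 7.79 mA.
Then V_CE = 14 − 7.79×3.9 − 7.94×0.39 = -19.5 V < 0.2 V — the active assumption fails.
Re-solve with V_CE = 0.2 V. KCL at the emitter: V_E/R_E = (V_BB−0.7−V_E)/R_B + (V_CC−0.2−V_E)/R_C, giving V_E = 1.34 V.
I_C = (V_CC − 0.2 − V_E)/R_C = (13.8 − 1.34)/3.9 = 3.19 mA.
Check: I_B = (5.9 − 1.34)/18 = 0.253 mA, and β·I_B = 12.7 mA > I_C, confirming saturation.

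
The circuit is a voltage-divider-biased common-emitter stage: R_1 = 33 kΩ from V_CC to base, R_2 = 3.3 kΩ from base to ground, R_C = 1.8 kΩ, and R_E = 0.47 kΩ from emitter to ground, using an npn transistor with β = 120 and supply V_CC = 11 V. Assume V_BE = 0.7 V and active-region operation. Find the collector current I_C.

Thevenize the base divider: V_Th = V_CC·R_2/(R_1+R_2) = 11×3.3/36.3 = 1 V, R_Th = R_1‖R_2 = 3 kΩ.
Base-emitter loop: V_Th = I_B·R_Th + V_BE + (β+1)I_B·R_E, so I_B = (1 − 0.7) / (3 + 121×0.47) = 0.00501 mA.
I_C = β·I_B = 120×0.00501 = 0.601 mA, and I_E = (β+1)I_B = 0.606 mA.
V_CE = V_CC − I_C·R_C − I_E·R_E = 11 − 0.601×1.8 − 0.606×0.47 = 9.63 V.
V_CE = 9.63 V > 0.2 V confirms active-region operation.

I_C ≈ 0.6 mA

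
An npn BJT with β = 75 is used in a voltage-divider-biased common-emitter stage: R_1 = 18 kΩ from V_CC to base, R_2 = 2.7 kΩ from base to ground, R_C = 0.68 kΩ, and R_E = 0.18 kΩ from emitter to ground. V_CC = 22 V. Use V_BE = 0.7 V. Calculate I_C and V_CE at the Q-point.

Thevenize the base divider: V_Th = V_CC·R_2/(R_1+R_2) = 22×2.7/20.7 = 2.87 V, R_Th = R_1‖R_2 = 2.35 kΩ.
Base-emitter loop: V_Th = I_B·R_Th + V_BE + (β+1)I_B·R_E, so I_B = (2.87 − 0.7) / (2.35 + 76×0.18) = 0.135 mA.
I_C = β·I_B = 75×0.135 = 10.2 mA, and I_E = (β+1)I_B = 10.3 mA.
V_CE = V_CC − I_C·R_C − I_E·R_E = 22 − 10.2×0.68 − 10.3×0.18 = 13.2 V.
V_CE = 13.2 V > 0.2 V confirms active-region operation.

I_C ≈ 10 mA, V_CE ≈ 13 V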